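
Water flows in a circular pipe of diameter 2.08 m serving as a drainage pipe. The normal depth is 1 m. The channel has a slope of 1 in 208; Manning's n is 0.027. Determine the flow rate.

For a circular section of diameter D = 2.08 m at depth y = 1 m, the central angle is θ = 2 arccos(1 − 2y/D) = 3.065 rad. Then A = (D²/8)(θ − sin θ) = 1.616 m² and P = Dθ/2 = 3.187 m.
Hydraulic radius R = A/P = 1.616/3.187 = 0.507 m.
Manning's equation: Q = (1/n) A R^(2/3) S^(1/2) = (1/0.027) × 1.616 × 0.507^(2/3) × 0.004808^(1/2) = 2.64 m³/s.

Q = 2.64 m³/s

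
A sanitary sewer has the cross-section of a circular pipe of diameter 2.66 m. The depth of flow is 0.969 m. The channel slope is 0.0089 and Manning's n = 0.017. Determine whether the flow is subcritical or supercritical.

For a circular section of diameter D = 2.66 m at depth y = 0.969 m, the central angle is θ = 2 arccos(1 − 2y/D) = 2.592 rad. Then A = (D²/8)(θ − sin θ) = 1.83 m² and P = Dθ/2 = 3.447 m.
Hydraulic radius R = A/P = 1.83/3.447 = 0.5309 m.
V = (1/n) R^(2/3) √S = (1/0.017) × 0.5309^(2/3) × √0.0089 = 3.639 m/s. Hydraulic depth D_h = A/T = 1.83/2.56 = 0.7149 m.
Froude number Fr = V/√(g·D_h) = 3.639/√(9.81×0.7149) = 1.37, which is greater than 1, so the flow is supercritical.

supercritical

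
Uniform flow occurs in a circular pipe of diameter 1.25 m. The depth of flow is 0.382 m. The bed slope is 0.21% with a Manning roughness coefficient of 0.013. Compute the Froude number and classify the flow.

subcritical

For a circular section of diameter D = 1.25 m at depth y = 0.382 m, the central angle is θ = 2 arccos(1 − 2y/D) = 2.343 rad. Then A = (D²/8)(θ − sin θ) = 0.3177 m² and P = Dθ/2 = 1.464 m.
Hydraulic radius R = A/P = 0.3177/1.464 = 0.2169 m.
V = (1/n) R^(2/3) √S = (1/0.013) × 0.2169^(2/3) × √0.0021 = 1.273 m/s. Hydraulic depth D_h = A/T = 0.3177/1.152 = 0.2758 m.
Froude number Fr = V/√(g·D_h) = 1.273/√(9.81×0.2758) = 0.774, which is less than 1, so the flow is subcritical.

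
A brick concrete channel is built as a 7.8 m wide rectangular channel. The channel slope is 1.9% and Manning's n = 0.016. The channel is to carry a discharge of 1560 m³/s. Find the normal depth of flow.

Manning's equation rearranged: A R^(2/3) = nQ / (1·√S) = 0.016 × 1560 / (√0.019) = 181.1.
Try y = 8.71 m: A R^(2/3) = 131.5 — too small.
Try y = 14.1 m: A R^(2/3) = 231.6 — too large.
Try y = 11.4 m: A R^(2/3) = 181.1 — close enough.

y_n = 11.4 m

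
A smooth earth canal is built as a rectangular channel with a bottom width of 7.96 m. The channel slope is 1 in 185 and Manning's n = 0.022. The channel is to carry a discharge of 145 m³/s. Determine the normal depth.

y_n = 3.57 m

Manning's equation rearranged: A R^(2/3) = nQ / (1·√S) = 0.022 × 145 / (√0.005405) = 43.39.
Try y = 4.49 m: A R^(2/3) = 58.79 — too large.
Try y = 3.57 m: A R^(2/3) = 43.32 — ≈ 43.39.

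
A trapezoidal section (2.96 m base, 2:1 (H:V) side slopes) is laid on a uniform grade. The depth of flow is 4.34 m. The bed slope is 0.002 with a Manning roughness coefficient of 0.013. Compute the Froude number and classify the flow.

supercritical

With bottom width b = 2.96 m and side slope z = 2: A = (b + zy)y = (2.96 + 2×4.34)×4.34 = 50.52 m²; P = b + 2y√(1+z²) = 2.96 + 2×4.34×2.236 = 22.37 m.
Hydraulic radius R = A/P = 50.52/22.37 = 2.258 m.
V = (1/n) R^(2/3) √S = (1/0.013) × 2.258^(2/3) × √0.002 = 5.922 m/s. Hydraulic depth D_h = A/T = 50.52/20.32 = 2.486 m.
Froude number Fr = V/√(g·D_h) = 5.922/√(9.81×2.486) = 1.2, which is greater than 1, so the flow is supercritical.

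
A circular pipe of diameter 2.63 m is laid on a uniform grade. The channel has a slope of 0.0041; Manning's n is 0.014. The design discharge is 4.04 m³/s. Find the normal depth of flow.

Manning's equation rearranged: A R^(2/3) = nQ / (1·√S) = 0.014 × 4.04 / (√0.0041) = 0.8833.
At y = 0.66 m: A R^(2/3) = 0.5669 — short.
At y = 0.828 m: A R^(2/3) = 0.8829 — matches.

y_n = 0.828 m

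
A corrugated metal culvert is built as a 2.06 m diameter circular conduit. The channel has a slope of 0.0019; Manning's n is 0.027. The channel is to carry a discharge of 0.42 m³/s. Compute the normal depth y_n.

y_n = 0.485 m

Manning's equation rearranged: A R^(2/3) = nQ / (1·√S) = 0.027 × 0.42 / (√0.0019) = 0.2602.
Try y = 0.619 m: A R^(2/3) = 0.4207 — high.
Try y = 0.404 m: A R^(2/3) = 0.1802 — low.
Try y = 0.485 m: A R^(2/3) = 0.2603 — close enough.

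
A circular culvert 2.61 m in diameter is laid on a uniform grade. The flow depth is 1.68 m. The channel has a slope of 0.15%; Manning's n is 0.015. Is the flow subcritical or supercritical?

subcritical

For a circular section of diameter D = 2.61 m at depth y = 1.68 m, the central angle is θ = 2 arccos(1 − 2y/D) = 3.725 rad. Then A = (D²/8)(θ − sin θ) = 3.64 m² and P = Dθ/2 = 4.861 m.
Hydraulic radius R = A/P = 3.64/4.861 = 0.7489 m.
V = (1/n) R^(2/3) √S = (1/0.015) × 0.7489^(2/3) × √0.0015 = 2.129 m/s. Hydraulic depth D_h = A/T = 3.64/2.5 = 1.456 m.
Froude number Fr = V/√(g·D_h) = 2.129/√(9.81×1.456) = 0.563, which is less than 1, so the flow is subcritical.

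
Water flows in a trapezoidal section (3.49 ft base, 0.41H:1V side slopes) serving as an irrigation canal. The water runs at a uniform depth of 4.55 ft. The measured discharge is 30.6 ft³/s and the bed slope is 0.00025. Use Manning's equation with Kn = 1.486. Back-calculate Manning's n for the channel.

n = 0.028

With bottom width b = 3.49 ft and side slope z = 0.41: A = (b + zy)y = (3.49 + 0.41×4.55)×4.55 = 24.37 ft²; P = b + 2y√(1+z²) = 3.49 + 2×4.55×1.081 = 13.33 ft.
Hydraulic radius R = A/P = 24.37/13.33 = 1.829 ft.
Rearranging Manning's equation: n = (1.486/Q) A R^(2/3) S^(1/2) = (1.486/30.6) × 24.37 × 1.829^(2/3) × √0.00025 = 0.028.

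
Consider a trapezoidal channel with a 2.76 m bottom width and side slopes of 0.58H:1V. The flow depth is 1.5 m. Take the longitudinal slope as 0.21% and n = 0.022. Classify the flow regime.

subcritical

With bottom width b = 2.76 m and side slope z = 0.58: A = (b + zy)y = (2.76 + 0.58×1.5)×1.5 = 5.445 m²; P = b + 2y√(1+z²) = 2.76 + 2×1.5×1.156 = 6.228 m.
Hydraulic radius R = A/P = 5.445/6.228 = 0.8743 m.
V = (1/n) R^(2/3) √S = (1/0.022) × 0.8743^(2/3) × √0.0021 = 1.905 m/s. Hydraulic depth D_h = A/T = 5.445/4.5 = 1.21 m.
Froude number Fr = V/√(g·D_h) = 1.905/√(9.81×1.21) = 0.553, which is less than 1, so the flow is subcritical.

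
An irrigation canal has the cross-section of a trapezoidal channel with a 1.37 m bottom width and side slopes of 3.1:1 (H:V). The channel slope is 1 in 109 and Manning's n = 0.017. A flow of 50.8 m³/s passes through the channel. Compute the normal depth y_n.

Manning's equation rearranged: A R^(2/3) = nQ / (1·√S) = 0.017 × 50.8 / (√0.009174) = 9.016.
Trying y = 1.38 m: A R^(2/3) = 6.447 — short.
Trying y = 1.85 m: A R^(2/3) = 12.96 — over.
Trying y = 1.59 m: A R^(2/3) = 9.015 — ≈ 9.016.

y_n = 1.59 m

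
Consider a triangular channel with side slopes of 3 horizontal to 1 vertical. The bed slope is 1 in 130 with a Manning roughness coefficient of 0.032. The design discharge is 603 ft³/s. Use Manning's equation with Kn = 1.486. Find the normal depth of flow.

Manning's equation rearranged: A R^(2/3) = nQ / (1.486·√S) = 0.032 × 603 / (1.486 × √0.007692) = 148.1.
At y = 6.59 ft: A R^(2/3) = 278.5 — over.
At y = 4.43 ft: A R^(2/3) = 96.59 — short.
At y = 5.2 ft: A R^(2/3) = 148.1 — matches.

y_n = 5.2 ft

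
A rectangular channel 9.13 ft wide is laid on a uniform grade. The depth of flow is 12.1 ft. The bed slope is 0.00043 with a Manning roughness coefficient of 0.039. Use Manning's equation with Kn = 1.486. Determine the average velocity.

V = 1.76 ft/s

Flow area A = b·y = 9.13 × 12.1 = 110.5 ft². Wetted perimeter P = b + 2y = 9.13 + 2×12.1 = 33.33 ft.
Hydraulic radius R = A/P = 110.5/33.33 = 3.315 ft.
From Manning's equation, V = (1.486/n) R^(2/3) S^(1/2) = (1.486/0.039) × 3.315^(2/3) × 0.00043^(1/2) = 1.76 ft/s.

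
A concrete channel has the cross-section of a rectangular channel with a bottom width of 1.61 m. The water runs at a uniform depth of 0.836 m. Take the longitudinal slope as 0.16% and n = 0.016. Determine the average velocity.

Flow area A = b·y = 1.61 × 0.836 = 1.346 m². Wetted perimeter P = b + 2y = 1.61 + 2×0.836 = 3.282 m.
Hydraulic radius R = A/P = 1.346/3.282 = 0.4101 m.
From Manning's equation, V = (1/n) R^(2/3) S^(1/2) = (1/0.016) × 0.4101^(2/3) × 0.0016^(1/2) = 1.38 m/s.

V = 1.38 m/s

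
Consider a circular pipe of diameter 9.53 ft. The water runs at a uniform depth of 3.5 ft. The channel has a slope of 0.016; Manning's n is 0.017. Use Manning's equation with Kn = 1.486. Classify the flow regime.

supercritical

For a circular section of diameter D = 9.53 ft at depth y = 3.5 ft, the central angle is θ = 2 arccos(1 − 2y/D) = 2.604 rad. Then A = (D²/8)(θ − sin θ) = 23.75 ft² and P = Dθ/2 = 12.41 ft.
Hydraulic radius R = A/P = 23.75/12.41 = 1.914 ft.
V = (1.486/n) R^(2/3) √S = (1.486/0.017) × 1.914^(2/3) × √0.016 = 17.05 ft/s. Hydraulic depth D_h = A/T = 23.75/9.188 = 2.585 ft.
Froude number Fr = V/√(g·D_h) = 17.05/√(32.2×2.585) = 1.87, which is greater than 1, so the flow is supercritical.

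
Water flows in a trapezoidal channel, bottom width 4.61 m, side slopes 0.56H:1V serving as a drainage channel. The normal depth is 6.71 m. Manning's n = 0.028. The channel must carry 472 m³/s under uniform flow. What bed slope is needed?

S = 0.014

With bottom width b = 4.61 m and side slope z = 0.56: A = (b + zy)y = (4.61 + 0.56×6.71)×6.71 = 56.15 m²; P = b + 2y√(1+z²) = 4.61 + 2×6.71×1.146 = 19.99 m.
Hydraulic radius R = A/P = 56.15/19.99 = 2.809 m.
From Manning's equation, S = [nQ / (1 A R^(2/3))]² = [0.028 × 472 / (1 × 56.15 × 2.809^(2/3))]² = 0.014.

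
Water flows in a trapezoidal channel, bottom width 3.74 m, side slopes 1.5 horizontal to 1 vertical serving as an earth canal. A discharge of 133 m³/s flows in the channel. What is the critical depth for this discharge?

y_c = 3.33 m

At critical depth, Q² T / (g A³) = 1, i.e. A³/T = Q²/g = 133²/9.81 = 1803.
Try y = 2.42 m: A³/T = 515.8 — low.
Try y = 3.84 m: A³/T = 3181 — high.
Try y = 3.33 m: A³/T = 1792 — ≈ 1803.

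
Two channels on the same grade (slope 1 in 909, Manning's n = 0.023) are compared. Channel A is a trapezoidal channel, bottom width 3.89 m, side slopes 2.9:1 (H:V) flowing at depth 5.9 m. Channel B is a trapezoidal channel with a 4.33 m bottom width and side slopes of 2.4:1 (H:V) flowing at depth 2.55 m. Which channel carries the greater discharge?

Channel A: With bottom width b = 3.89 m and side slope z = 2.9: A = (b + zy)y = (3.89 + 2.9×5.9)×5.9 = 123.9 m²; P = b + 2y√(1+z²) = 3.89 + 2×5.9×3.068 = 40.09 m. Hydraulic radius R = A/P = 123.9/40.09 = 3.091 m. Q_A = (1/0.023)·123.9·3.091^(2/3)·√0.0011 = 379.1 m³/s.
Channel B: With bottom width b = 4.33 m and side slope z = 2.4: A = (b + zy)y = (4.33 + 2.4×2.55)×2.55 = 26.65 m²; P = b + 2y√(1+z²) = 4.33 + 2×2.55×2.6 = 17.59 m. Hydraulic radius R = A/P = 26.65/17.59 = 1.515 m. Q_B = (1/0.023)·26.65·1.515^(2/3)·√0.0011 = 50.69 m³/s.
Q_A = 379.1 m³/s vs Q_B = 50.69 m³/s, so channel A carries more.

channel A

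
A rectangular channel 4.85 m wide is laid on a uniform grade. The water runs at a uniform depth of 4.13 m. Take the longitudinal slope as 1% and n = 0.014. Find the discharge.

Q = 190 m³/s

Flow area A = b·y = 4.85 × 4.13 = 20.03 m². Wetted perimeter P = b + 2y = 4.85 + 2×4.13 = 13.11 m.
Hydraulic radius R = A/P = 20.03/13.11 = 1.528 m.
Manning's equation: Q = (1/n) A R^(2/3) S^(1/2) = (1/0.014) × 20.03 × 1.528^(2/3) × 0.01^(1/2) = 190 m³/s.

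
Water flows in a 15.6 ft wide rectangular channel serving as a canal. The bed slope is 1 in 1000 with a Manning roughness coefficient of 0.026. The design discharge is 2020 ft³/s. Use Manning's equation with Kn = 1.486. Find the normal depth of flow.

y_n = 22.3 ft

Manning's equation rearranged: A R^(2/3) = nQ / (1.486·√S) = 0.026 × 2020 / (1.486 × √0.001) = 1118.
At y = 24.8 ft: A R^(2/3) = 1268 — high.
At y = 18.7 ft: A R^(2/3) = 909.4 — low.
At y = 22.3 ft: A R^(2/3) = 1120 — close enough.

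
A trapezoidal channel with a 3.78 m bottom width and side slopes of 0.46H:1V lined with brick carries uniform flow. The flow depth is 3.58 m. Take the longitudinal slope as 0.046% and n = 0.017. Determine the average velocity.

V = 1.77 m/s

With bottom width b = 3.78 m and side slope z = 0.46: A = (b + zy)y = (3.78 + 0.46×3.58)×3.58 = 19.43 m²; P = b + 2y√(1+z²) = 3.78 + 2×3.58×1.101 = 11.66 m.
Hydraulic radius R = A/P = 19.43/11.66 = 1.666 m.
From Manning's equation, V = (1/n) R^(2/3) S^(1/2) = (1/0.017) × 1.666^(2/3) × 0.00046^(1/2) = 1.77 m/s.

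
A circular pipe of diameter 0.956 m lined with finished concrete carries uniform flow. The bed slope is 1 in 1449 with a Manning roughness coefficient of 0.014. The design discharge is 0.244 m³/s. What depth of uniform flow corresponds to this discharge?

y_n = 0.461 m

Manning's equation rearranged: A R^(2/3) = nQ / (1·√S) = 0.014 × 0.244 / (√0.0006901) = 0.13.
Try y = 0.564 m: A R^(2/3) = 0.181 — too large.
Try y = 0.369 m: A R^(2/3) = 0.08725 — too small.
Try y = 0.461 m: A R^(2/3) = 0.1299 — matches.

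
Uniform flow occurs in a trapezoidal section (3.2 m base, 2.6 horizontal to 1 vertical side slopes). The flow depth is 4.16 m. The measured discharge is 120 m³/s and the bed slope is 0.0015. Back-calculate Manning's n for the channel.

With bottom width b = 3.2 m and side slope z = 2.6: A = (b + zy)y = (3.2 + 2.6×4.16)×4.16 = 58.31 m²; P = b + 2y√(1+z²) = 3.2 + 2×4.16×2.786 = 26.38 m.
Hydraulic radius R = A/P = 58.31/26.38 = 2.211 m.
Rearranging Manning's equation: n = (1/Q) A R^(2/3) S^(1/2) = (1/120) × 58.31 × 2.211^(2/3) × √0.0015 = 0.0319.

n = 0.0319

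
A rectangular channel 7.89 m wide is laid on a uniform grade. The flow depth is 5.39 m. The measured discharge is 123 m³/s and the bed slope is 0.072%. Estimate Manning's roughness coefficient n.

n = 0.0161

Flow area A = b·y = 7.89 × 5.39 = 42.53 m². Wetted perimeter P = b + 2y = 7.89 + 2×5.39 = 18.67 m.
Hydraulic radius R = A/P = 42.53/18.67 = 2.278 m.
Rearranging Manning's equation: n = (1/Q) A R^(2/3) S^(1/2) = (1/123) × 42.53 × 2.278^(2/3) × √0.00072 = 0.0161.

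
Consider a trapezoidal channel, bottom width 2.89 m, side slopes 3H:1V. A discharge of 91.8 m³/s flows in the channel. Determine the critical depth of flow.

At critical depth, Q² T / (g A³) = 1, i.e. A³/T = Q²/g = 91.8²/9.81 = 859.
Trying y = 1.8 m: A³/T = 242.7 — low.
Trying y = 2.89 m: A³/T = 1843 — high.
Trying y = 2.43 m: A³/T = 866.5 — close enough.

y_c = 2.43 m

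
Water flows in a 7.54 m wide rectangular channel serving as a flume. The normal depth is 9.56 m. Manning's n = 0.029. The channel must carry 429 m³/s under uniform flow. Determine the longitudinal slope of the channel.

S = 0.00791

Flow area A = b·y = 7.54 × 9.56 = 72.08 m². Wetted perimeter P = b + 2y = 7.54 + 2×9.56 = 26.66 m.
Hydraulic radius R = A/P = 72.08/26.66 = 2.704 m.
From Manning's equation, S = [nQ / (1 A R^(2/3))]² = [0.029 × 429 / (1 × 72.08 × 2.704^(2/3))]² = 0.00791.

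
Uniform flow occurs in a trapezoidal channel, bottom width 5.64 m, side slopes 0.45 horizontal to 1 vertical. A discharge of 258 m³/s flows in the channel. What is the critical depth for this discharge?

At critical depth, Q² T / (g A³) = 1, i.e. A³/T = Q²/g = 258²/9.81 = 6785.
At y = 4.14 m: A³/T = 3200 — too small.
At y = 5.17 m: A³/T = 6788 — close enough.

y_c = 5.17 m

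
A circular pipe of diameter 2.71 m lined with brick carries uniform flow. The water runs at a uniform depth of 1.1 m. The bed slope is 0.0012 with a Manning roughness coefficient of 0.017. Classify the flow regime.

For a circular section of diameter D = 2.71 m at depth y = 1.1 m, the central angle is θ = 2 arccos(1 − 2y/D) = 2.763 rad. Then A = (D²/8)(θ − sin θ) = 2.197 m² and P = Dθ/2 = 3.744 m.
Hydraulic radius R = A/P = 2.197/3.744 = 0.5869 m.
V = (1/n) R^(2/3) √S = (1/0.017) × 0.5869^(2/3) × √0.0012 = 1.428 m/s. Hydraulic depth D_h = A/T = 2.197/2.662 = 0.8255 m.
Froude number Fr = V/√(g·D_h) = 1.428/√(9.81×0.8255) = 0.502, which is less than 1, so the flow is subcritical.

subcritical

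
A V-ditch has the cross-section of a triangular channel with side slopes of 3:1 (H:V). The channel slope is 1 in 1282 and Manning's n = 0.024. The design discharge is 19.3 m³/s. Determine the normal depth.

y_n = 2.29 m

Manning's equation rearranged: A R^(2/3) = nQ / (1·√S) = 0.024 × 19.3 / (√0.00078) = 16.58.
At y = 1.68 m: A R^(2/3) = 7.278 — low.
At y = 2.81 m: A R^(2/3) = 28.69 — high.
At y = 2.29 m: A R^(2/3) = 16.62 — matches.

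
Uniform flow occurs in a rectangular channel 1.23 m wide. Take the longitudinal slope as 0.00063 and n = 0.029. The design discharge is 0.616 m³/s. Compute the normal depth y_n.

y_n = 1.08 m

Manning's equation rearranged: A R^(2/3) = nQ / (1·√S) = 0.029 × 0.616 / (√0.00063) = 0.7117.
Try y = 1.21 m: A R^(2/3) = 0.8184 — high.
Try y = 0.969 m: A R^(2/3) = 0.6211 — low.
Try y = 1.08 m: A R^(2/3) = 0.7113 — close enough.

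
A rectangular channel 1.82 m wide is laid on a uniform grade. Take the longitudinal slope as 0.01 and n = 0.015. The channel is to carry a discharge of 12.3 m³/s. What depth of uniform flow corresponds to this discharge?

Manning's equation rearranged: A R^(2/3) = nQ / (1·√S) = 0.015 × 12.3 / (√0.01) = 1.845.
Trying y = 1.27 m: A R^(2/3) = 1.514 — low.
Trying y = 1.64 m: A R^(2/3) = 2.088 — high.
Trying y = 1.48 m: A R^(2/3) = 1.838 — close enough.

y_n = 1.48 m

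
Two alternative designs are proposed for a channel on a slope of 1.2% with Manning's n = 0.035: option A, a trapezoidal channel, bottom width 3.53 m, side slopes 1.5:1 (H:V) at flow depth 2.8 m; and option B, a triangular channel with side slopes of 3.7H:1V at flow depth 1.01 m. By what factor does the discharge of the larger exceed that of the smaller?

12.6

Channel A: With bottom width b = 3.53 m and side slope z = 1.5: A = (b + zy)y = (3.53 + 1.5×2.8)×2.8 = 21.64 m²; P = b + 2y√(1+z²) = 3.53 + 2×2.8×1.803 = 13.63 m. Hydraulic radius R = A/P = 21.64/13.63 = 1.588 m. Q_A = (1/0.035)·21.64·1.588^(2/3)·√0.012 = 92.23 m³/s.
Channel B: For a triangular section with side slope z = 3.7: A = zy² = 3.7×1.01² = 3.774 m²; P = 2y√(1+z²) = 2×1.01×3.833 = 7.742 m. Hydraulic radius R = A/P = 3.774/7.742 = 0.4875 m. Q_B = (1/0.035)·3.774·0.4875^(2/3)·√0.012 = 7.317 m³/s.
The larger discharge is 92.23 m³/s and the smaller is 7.317 m³/s; the ratio is 12.6.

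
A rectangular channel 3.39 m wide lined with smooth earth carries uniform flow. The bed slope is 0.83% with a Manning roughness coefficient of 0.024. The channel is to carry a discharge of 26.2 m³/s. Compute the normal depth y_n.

Manning's equation rearranged: A R^(2/3) = nQ / (1·√S) = 0.024 × 26.2 / (√0.0083) = 6.902.
Trying y = 1.57 m: A R^(2/3) = 4.644 — short.
Trying y = 2.46 m: A R^(2/3) = 8.359 — over.
Trying y = 2.12 m: A R^(2/3) = 6.906 — close enough.

y_n = 2.12 m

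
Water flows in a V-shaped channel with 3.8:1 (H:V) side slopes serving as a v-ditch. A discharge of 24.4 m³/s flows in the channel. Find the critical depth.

y_c = 1.53 m

At critical depth, Q² T / (g A³) = 1, i.e. A³/T = Q²/g = 24.4²/9.81 = 60.69.
Trying y = 1.89 m: A³/T = 174.1 — high.
Trying y = 1.06 m: A³/T = 9.662 — low.
Trying y = 1.53 m: A³/T = 60.53 — matches.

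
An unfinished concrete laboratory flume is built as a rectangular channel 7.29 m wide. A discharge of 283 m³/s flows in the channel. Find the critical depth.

For a rectangular channel, critical depth y_c = (q²/g)^(1/3) where q = Q/b = 283/7.29 = 38.82 m²/s.
So y_c = (38.82²/9.81)^(1/3) = 5.36 m.

y_c = 5.36 m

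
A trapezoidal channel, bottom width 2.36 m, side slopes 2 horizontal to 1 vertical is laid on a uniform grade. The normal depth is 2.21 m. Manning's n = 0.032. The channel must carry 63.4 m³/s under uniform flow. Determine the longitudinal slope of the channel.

With bottom width b = 2.36 m and side slope z = 2: A = (b + zy)y = (2.36 + 2×2.21)×2.21 = 14.98 m²; P = b + 2y√(1+z²) = 2.36 + 2×2.21×2.236 = 12.24 m.
Hydraulic radius R = A/P = 14.98/12.24 = 1.224 m.
From Manning's equation, S = [nQ / (1 A R^(2/3))]² = [0.032 × 63.4 / (1 × 14.98 × 1.224^(2/3))]² = 0.014.

S = 0.014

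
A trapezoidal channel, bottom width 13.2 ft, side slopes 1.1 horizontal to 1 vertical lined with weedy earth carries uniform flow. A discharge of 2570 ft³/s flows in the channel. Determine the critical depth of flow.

y_c = 8.33 ft

At critical depth, Q² T / (g A³) = 1, i.e. A³/T = Q²/g = 2570²/32.2 = 205100.
At y = 10.4 ft: A³/T = 466400 — high.
At y = 6.74 ft: A³/T = 95690 — low.
At y = 8.33 ft: A³/T = 205000 — close enough.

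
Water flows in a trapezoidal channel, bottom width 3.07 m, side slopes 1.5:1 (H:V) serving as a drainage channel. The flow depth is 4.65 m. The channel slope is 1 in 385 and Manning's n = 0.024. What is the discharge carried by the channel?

Q = 176 m³/s

With bottom width b = 3.07 m and side slope z = 1.5: A = (b + zy)y = (3.07 + 1.5×4.65)×4.65 = 46.71 m²; P = b + 2y√(1+z²) = 3.07 + 2×4.65×1.803 = 19.84 m.
Hydraulic radius R = A/P = 46.71/19.84 = 2.355 m.
Manning's equation: Q = (1/n) A R^(2/3) S^(1/2) = (1/0.024) × 46.71 × 2.355^(2/3) × 0.002597^(1/2) = 176 m³/s.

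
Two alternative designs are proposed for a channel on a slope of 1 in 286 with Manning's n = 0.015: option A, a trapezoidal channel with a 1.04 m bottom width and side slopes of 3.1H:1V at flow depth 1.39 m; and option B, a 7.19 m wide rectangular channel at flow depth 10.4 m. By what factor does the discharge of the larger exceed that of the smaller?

23.7

Channel A: With bottom width b = 1.04 m and side slope z = 3.1: A = (b + zy)y = (1.04 + 3.1×1.39)×1.39 = 7.435 m²; P = b + 2y√(1+z²) = 1.04 + 2×1.39×3.257 = 10.1 m. Hydraulic radius R = A/P = 7.435/10.1 = 0.7365 m. Q_A = (1/0.015)·7.435·0.7365^(2/3)·√0.003497 = 23.9 m³/s.
Channel B: Flow area A = b·y = 7.19 × 10.4 = 74.78 m². Wetted perimeter P = b + 2y = 7.19 + 2×10.4 = 27.99 m. Hydraulic radius R = A/P = 74.78/27.99 = 2.672 m. Q_B = (1/0.015)·74.78·2.672^(2/3)·√0.003497 = 567.5 m³/s.
The larger discharge is 567.5 m³/s and the smaller is 23.9 m³/s; the ratio is 23.7.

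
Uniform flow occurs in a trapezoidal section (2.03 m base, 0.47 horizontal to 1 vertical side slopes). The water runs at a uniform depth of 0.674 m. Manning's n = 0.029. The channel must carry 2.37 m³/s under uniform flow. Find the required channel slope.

With bottom width b = 2.03 m and side slope z = 0.47: A = (b + zy)y = (2.03 + 0.47×0.674)×0.674 = 1.582 m²; P = b + 2y√(1+z²) = 2.03 + 2×0.674×1.105 = 3.519 m.
Hydraulic radius R = A/P = 1.582/3.519 = 0.4494 m.
From Manning's equation, S = [nQ / (1 A R^(2/3))]² = [0.029 × 2.37 / (1 × 1.582 × 0.4494^(2/3))]² = 0.00548.

S = 0.00548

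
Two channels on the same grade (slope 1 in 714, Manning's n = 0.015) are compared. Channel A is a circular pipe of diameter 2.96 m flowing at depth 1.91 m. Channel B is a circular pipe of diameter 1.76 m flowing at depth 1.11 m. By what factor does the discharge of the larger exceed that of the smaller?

Channel A: For a circular section of diameter D = 2.96 m at depth y = 1.91 m, the central angle is θ = 2 arccos(1 − 2y/D) = 3.731 rad. Then A = (D²/8)(θ − sin θ) = 4.695 m² and P = Dθ/2 = 5.522 m. Hydraulic radius R = A/P = 4.695/5.522 = 0.8503 m. Q_A = (1/0.015)·4.695·0.8503^(2/3)·√0.001401 = 10.51 m³/s.
Channel B: For a circular section of diameter D = 1.76 m at depth y = 1.11 m, the central angle is θ = 2 arccos(1 − 2y/D) = 3.67 rad. Then A = (D²/8)(θ − sin θ) = 1.617 m² and P = Dθ/2 = 3.23 m. Hydraulic radius R = A/P = 1.617/3.23 = 0.5005 m. Q_B = (1/0.015)·1.617·0.5005^(2/3)·√0.001401 = 2.542 m³/s.
The larger discharge is 10.51 m³/s and the smaller is 2.542 m³/s; the ratio is 4.14.

4.14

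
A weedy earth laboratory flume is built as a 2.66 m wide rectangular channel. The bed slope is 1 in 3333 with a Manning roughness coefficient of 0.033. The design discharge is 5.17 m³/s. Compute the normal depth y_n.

Manning's equation rearranged: A R^(2/3) = nQ / (1·√S) = 0.033 × 5.17 / (√0.0003) = 9.85.
Try y = 3.37 m: A R^(2/3) = 8.685 — low.
Try y = 4.22 m: A R^(2/3) = 11.31 — high.
Try y = 3.75 m: A R^(2/3) = 9.854 — ≈ 9.85.

y_n = 3.75 m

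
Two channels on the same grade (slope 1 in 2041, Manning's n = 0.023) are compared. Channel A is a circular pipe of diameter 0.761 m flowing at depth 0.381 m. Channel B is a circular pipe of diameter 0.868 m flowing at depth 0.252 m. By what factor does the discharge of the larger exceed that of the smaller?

1.92

Channel A: For a circular section of diameter D = 0.761 m at depth y = 0.381 m, the central angle is θ = 2 arccos(1 − 2y/D) = 3.144 rad. Then A = (D²/8)(θ − sin θ) = 0.2278 m² and P = Dθ/2 = 1.196 m. Hydraulic radius R = A/P = 0.2278/1.196 = 0.1904 m. Q_A = (1/0.023)·0.2278·0.1904^(2/3)·√0.00049 = 0.07256 m³/s.
Channel B: For a circular section of diameter D = 0.868 m at depth y = 0.252 m, the central angle is θ = 2 arccos(1 − 2y/D) = 2.276 rad. Then A = (D²/8)(θ − sin θ) = 0.1427 m² and P = Dθ/2 = 0.9878 m. Hydraulic radius R = A/P = 0.1427/0.9878 = 0.1444 m. Q_B = (1/0.023)·0.1427·0.1444^(2/3)·√0.00049 = 0.03779 m³/s.
The larger discharge is 0.07256 m³/s and the smaller is 0.03779 m³/s; the ratio is 1.92.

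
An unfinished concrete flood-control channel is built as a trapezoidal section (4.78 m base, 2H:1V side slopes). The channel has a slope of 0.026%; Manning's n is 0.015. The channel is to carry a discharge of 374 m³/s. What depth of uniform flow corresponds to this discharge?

Manning's equation rearranged: A R^(2/3) = nQ / (1·√S) = 0.015 × 374 / (√0.00026) = 347.9.
Trying y = 8.86 m: A R^(2/3) = 542.5 — over.
Trying y = 5.02 m: A R^(2/3) = 145.4 — short.
Trying y = 7.34 m: A R^(2/3) = 347.7 — matches.

y_n = 7.34 m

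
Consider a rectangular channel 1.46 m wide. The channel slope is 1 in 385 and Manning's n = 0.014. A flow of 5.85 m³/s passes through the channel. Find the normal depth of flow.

Manning's equation rearranged: A R^(2/3) = nQ / (1·√S) = 0.014 × 5.85 / (√0.002597) = 1.607.
At y = 1.9 m: A R^(2/3) = 1.811 — high.
At y = 1.21 m: A R^(2/3) = 1.046 — low.
At y = 1.72 m: A R^(2/3) = 1.608 — ≈ 1.607.

y_n = 1.72 m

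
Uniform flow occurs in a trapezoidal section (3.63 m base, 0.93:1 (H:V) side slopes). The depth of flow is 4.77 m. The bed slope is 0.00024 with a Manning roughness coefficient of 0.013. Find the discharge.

With bottom width b = 3.63 m and side slope z = 0.93: A = (b + zy)y = (3.63 + 0.93×4.77)×4.77 = 38.48 m²; P = b + 2y√(1+z²) = 3.63 + 2×4.77×1.366 = 16.66 m.
Hydraulic radius R = A/P = 38.48/16.66 = 2.31 m.
Manning's equation: Q = (1/n) A R^(2/3) S^(1/2) = (1/0.013) × 38.48 × 2.31^(2/3) × 0.00024^(1/2) = 80.1 m³/s.

Q = 80.1 m³/s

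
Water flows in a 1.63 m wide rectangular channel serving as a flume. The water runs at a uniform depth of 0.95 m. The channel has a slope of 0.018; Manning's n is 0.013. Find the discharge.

Flow area A = b·y = 1.63 × 0.95 = 1.548 m². Wetted perimeter P = b + 2y = 1.63 + 2×0.95 = 3.53 m.
Hydraulic radius R = A/P = 1.548/3.53 = 0.4387 m.
Manning's equation: Q = (1/n) A R^(2/3) S^(1/2) = (1/0.013) × 1.548 × 0.4387^(2/3) × 0.018^(1/2) = 9.23 m³/s.

Q = 9.23 m³/s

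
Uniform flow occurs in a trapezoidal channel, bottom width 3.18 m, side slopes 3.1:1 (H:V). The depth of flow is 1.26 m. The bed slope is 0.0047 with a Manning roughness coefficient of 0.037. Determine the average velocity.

With bottom width b = 3.18 m and side slope z = 3.1: A = (b + zy)y = (3.18 + 3.1×1.26)×1.26 = 8.928 m²; P = b + 2y√(1+z²) = 3.18 + 2×1.26×3.257 = 11.39 m.
Hydraulic radius R = A/P = 8.928/11.39 = 0.784 m.
From Manning's equation, V = (1/n) R^(2/3) S^(1/2) = (1/0.037) × 0.784^(2/3) × 0.0047^(1/2) = 1.58 m/s.

V = 1.58 m/s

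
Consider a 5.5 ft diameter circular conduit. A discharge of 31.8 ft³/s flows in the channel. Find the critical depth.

y_c = 1.52 ft

At critical depth, Q² T / (g A³) = 1, i.e. A³/T = Q²/g = 31.8²/32.2 = 31.4.
Try y = 1.08 ft: A³/T = 8.187 — low.
Try y = 1.52 ft: A³/T = 31.08 — ≈ 31.4.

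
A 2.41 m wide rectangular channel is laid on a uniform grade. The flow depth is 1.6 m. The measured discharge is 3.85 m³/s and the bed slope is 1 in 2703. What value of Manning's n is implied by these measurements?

Flow area A = b·y = 2.41 × 1.6 = 3.856 m². Wetted perimeter P = b + 2y = 2.41 + 2×1.6 = 5.61 m.
Hydraulic radius R = A/P = 3.856/5.61 = 0.6873 m.
Rearranging Manning's equation: n = (1/Q) A R^(2/3) S^(1/2) = (1/3.85) × 3.856 × 0.6873^(2/3) × √0.00037 = 0.015.

n = 0.015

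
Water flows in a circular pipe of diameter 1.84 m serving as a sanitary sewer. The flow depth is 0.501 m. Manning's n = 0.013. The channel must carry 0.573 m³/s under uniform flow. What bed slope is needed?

For a circular section of diameter D = 1.84 m at depth y = 0.501 m, the central angle is θ = 2 arccos(1 − 2y/D) = 2.196 rad. Then A = (D²/8)(θ − sin θ) = 0.5861 m² and P = Dθ/2 = 2.02 m.
Hydraulic radius R = A/P = 0.5861/2.02 = 0.2901 m.
From Manning's equation, S = [nQ / (1 A R^(2/3))]² = [0.013 × 0.573 / (1 × 0.5861 × 0.2901^(2/3))]² = 0.000841.

S = 0.000841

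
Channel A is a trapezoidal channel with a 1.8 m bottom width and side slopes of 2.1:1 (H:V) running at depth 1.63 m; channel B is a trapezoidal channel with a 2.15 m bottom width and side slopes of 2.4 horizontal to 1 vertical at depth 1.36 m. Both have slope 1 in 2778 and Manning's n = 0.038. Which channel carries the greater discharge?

Channel A: With bottom width b = 1.8 m and side slope z = 2.1: A = (b + zy)y = (1.8 + 2.1×1.63)×1.63 = 8.513 m²; P = b + 2y√(1+z²) = 1.8 + 2×1.63×2.326 = 9.383 m. Hydraulic radius R = A/P = 8.513/9.383 = 0.9074 m. Q_A = (1/0.038)·8.513·0.9074^(2/3)·√0.00036 = 3.984 m³/s.
Channel B: With bottom width b = 2.15 m and side slope z = 2.4: A = (b + zy)y = (2.15 + 2.4×1.36)×1.36 = 7.363 m²; P = b + 2y√(1+z²) = 2.15 + 2×1.36×2.6 = 9.222 m. Hydraulic radius R = A/P = 7.363/9.222 = 0.7984 m. Q_B = (1/0.038)·7.363·0.7984^(2/3)·√0.00036 = 3.164 m³/s.
Q_A = 3.984 m³/s vs Q_B = 3.164 m³/s, so channel A carries more.

channel A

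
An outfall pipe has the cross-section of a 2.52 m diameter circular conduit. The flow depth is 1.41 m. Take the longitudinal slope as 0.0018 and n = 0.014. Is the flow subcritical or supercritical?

For a circular section of diameter D = 2.52 m at depth y = 1.41 m, the central angle is θ = 2 arccos(1 − 2y/D) = 3.38 rad. Then A = (D²/8)(θ − sin θ) = 2.871 m² and P = Dθ/2 = 4.259 m.
Hydraulic radius R = A/P = 2.871/4.259 = 0.6741 m.
V = (1/n) R^(2/3) √S = (1/0.014) × 0.6741^(2/3) × √0.0018 = 2.33 m/s. Hydraulic depth D_h = A/T = 2.871/2.502 = 1.147 m.
Froude number Fr = V/√(g·D_h) = 2.33/√(9.81×1.147) = 0.694, which is less than 1, so the flow is subcritical.

subcritical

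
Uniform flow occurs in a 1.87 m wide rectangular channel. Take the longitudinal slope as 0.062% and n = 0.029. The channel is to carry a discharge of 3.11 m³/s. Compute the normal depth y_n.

Manning's equation rearranged: A R^(2/3) = nQ / (1·√S) = 0.029 × 3.11 / (√0.00062) = 3.622.
Trying y = 3 m: A R^(2/3) = 4.477 — over.
Trying y = 2.5 m: A R^(2/3) = 3.617 — close enough.

y_n = 2.5 m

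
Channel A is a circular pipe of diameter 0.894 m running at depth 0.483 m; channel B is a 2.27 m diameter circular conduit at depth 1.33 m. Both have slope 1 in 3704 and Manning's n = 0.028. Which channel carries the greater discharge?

channel B

Channel A: For a circular section of diameter D = 0.894 m at depth y = 0.483 m, the central angle is θ = 2 arccos(1 − 2y/D) = 3.303 rad. Then A = (D²/8)(θ − sin θ) = 0.346 m² and P = Dθ/2 = 1.476 m. Hydraulic radius R = A/P = 0.346/1.476 = 0.2344 m. Q_A = (1/0.028)·0.346·0.2344^(2/3)·√0.00027 = 0.07718 m³/s.
Channel B: For a circular section of diameter D = 2.27 m at depth y = 1.33 m, the central angle is θ = 2 arccos(1 − 2y/D) = 3.487 rad. Then A = (D²/8)(θ − sin θ) = 2.464 m² and P = Dθ/2 = 3.958 m. Hydraulic radius R = A/P = 2.464/3.958 = 0.6226 m. Q_B = (1/0.028)·2.464·0.6226^(2/3)·√0.00027 = 1.054 m³/s.
Q_A = 0.07718 m³/s vs Q_B = 1.054 m³/s, so channel B carries more.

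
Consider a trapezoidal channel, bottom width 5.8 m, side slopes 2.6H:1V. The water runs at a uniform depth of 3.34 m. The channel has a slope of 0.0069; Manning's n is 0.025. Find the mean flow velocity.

V = 5.24 m/s

With bottom width b = 5.8 m and side slope z = 2.6: A = (b + zy)y = (5.8 + 2.6×3.34)×3.34 = 48.38 m²; P = b + 2y√(1+z²) = 5.8 + 2×3.34×2.786 = 24.41 m.
Hydraulic radius R = A/P = 48.38/24.41 = 1.982 m.
From Manning's equation, V = (1/n) R^(2/3) S^(1/2) = (1/0.025) × 1.982^(2/3) × 0.0069^(1/2) = 5.24 m/s.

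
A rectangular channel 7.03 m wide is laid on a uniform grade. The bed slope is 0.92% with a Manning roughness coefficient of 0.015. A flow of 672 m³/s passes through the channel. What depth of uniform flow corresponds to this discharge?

Manning's equation rearranged: A R^(2/3) = nQ / (1·√S) = 0.015 × 672 / (√0.0092) = 105.1.
At y = 10.4 m: A R^(2/3) = 139.2 — over.
At y = 7.05 m: A R^(2/3) = 87.49 — short.
At y = 8.2 m: A R^(2/3) = 105.1 — close enough.

y_n = 8.2 m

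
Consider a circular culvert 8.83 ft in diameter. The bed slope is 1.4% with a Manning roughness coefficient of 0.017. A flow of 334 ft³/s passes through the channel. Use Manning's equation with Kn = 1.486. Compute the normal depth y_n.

Manning's equation rearranged: A R^(2/3) = nQ / (1.486·√S) = 0.017 × 334 / (1.486 × √0.014) = 32.29.
At y = 4.2 ft: A R^(2/3) = 47.65 — over.
At y = 2.39 ft: A R^(2/3) = 16.63 — short.
At y = 3.38 ft: A R^(2/3) = 32.27 — close enough.

y_n = 3.38 ft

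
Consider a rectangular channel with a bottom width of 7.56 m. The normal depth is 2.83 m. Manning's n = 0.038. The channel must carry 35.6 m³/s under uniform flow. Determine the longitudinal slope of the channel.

S = 0.0021

Flow area A = b·y = 7.56 × 2.83 = 21.39 m². Wetted perimeter P = b + 2y = 7.56 + 2×2.83 = 13.22 m.
Hydraulic radius R = A/P = 21.39/13.22 = 1.618 m.
From Manning's equation, S = [nQ / (1 A R^(2/3))]² = [0.038 × 35.6 / (1 × 21.39 × 1.618^(2/3))]² = 0.0021.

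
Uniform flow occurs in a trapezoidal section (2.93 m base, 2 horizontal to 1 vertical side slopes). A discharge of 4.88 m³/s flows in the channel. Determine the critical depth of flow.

At critical depth, Q² T / (g A³) = 1, i.e. A³/T = Q²/g = 4.88²/9.81 = 2.428.
At y = 0.644 m: A³/T = 3.64 — over.
At y = 0.572 m: A³/T = 2.425 — matches.

y_c = 0.572 m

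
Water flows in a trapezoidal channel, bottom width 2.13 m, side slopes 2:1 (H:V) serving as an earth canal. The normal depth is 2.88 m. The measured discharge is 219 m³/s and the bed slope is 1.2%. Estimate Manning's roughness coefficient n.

n = 0.015

With bottom width b = 2.13 m and side slope z = 2: A = (b + zy)y = (2.13 + 2×2.88)×2.88 = 22.72 m²; P = b + 2y√(1+z²) = 2.13 + 2×2.88×2.236 = 15.01 m.
Hydraulic radius R = A/P = 22.72/15.01 = 1.514 m.
Rearranging Manning's equation: n = (1/Q) A R^(2/3) S^(1/2) = (1/219) × 22.72 × 1.514^(2/3) × √0.012 = 0.015.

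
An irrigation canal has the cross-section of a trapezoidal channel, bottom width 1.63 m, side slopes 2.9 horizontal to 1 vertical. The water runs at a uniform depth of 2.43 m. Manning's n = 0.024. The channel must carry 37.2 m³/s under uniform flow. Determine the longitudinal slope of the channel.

With bottom width b = 1.63 m and side slope z = 2.9: A = (b + zy)y = (1.63 + 2.9×2.43)×2.43 = 21.09 m²; P = b + 2y√(1+z²) = 1.63 + 2×2.43×3.068 = 16.54 m.
Hydraulic radius R = A/P = 21.09/16.54 = 1.275 m.
From Manning's equation, S = [nQ / (1 A R^(2/3))]² = [0.024 × 37.2 / (1 × 21.09 × 1.275^(2/3))]² = 0.0013.

S = 0.0013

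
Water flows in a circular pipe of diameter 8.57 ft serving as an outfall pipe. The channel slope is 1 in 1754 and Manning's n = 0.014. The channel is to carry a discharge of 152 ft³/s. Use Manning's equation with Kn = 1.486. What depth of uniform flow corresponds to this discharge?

Manning's equation rearranged: A R^(2/3) = nQ / (1.486·√S) = 0.014 × 152 / (1.486 × √0.0005701) = 59.97.
Try y = 3.34 ft: A R^(2/3) = 30.8 — short.
Try y = 6.18 ft: A R^(2/3) = 83.37 — over.
Try y = 4.91 ft: A R^(2/3) = 59.94 — ≈ 59.97.

y_n = 4.91 ft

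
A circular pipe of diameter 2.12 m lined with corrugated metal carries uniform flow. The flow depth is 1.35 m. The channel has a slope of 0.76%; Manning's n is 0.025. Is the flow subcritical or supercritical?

For a circular section of diameter D = 2.12 m at depth y = 1.35 m, the central angle is θ = 2 arccos(1 − 2y/D) = 3.696 rad. Then A = (D²/8)(θ − sin θ) = 2.372 m² and P = Dθ/2 = 3.918 m.
Hydraulic radius R = A/P = 2.372/3.918 = 0.6055 m.
V = (1/n) R^(2/3) √S = (1/0.025) × 0.6055^(2/3) × √0.0076 = 2.496 m/s. Hydraulic depth D_h = A/T = 2.372/2.039 = 1.163 m.
Froude number Fr = V/√(g·D_h) = 2.496/√(9.81×1.163) = 0.739, which is less than 1, so the flow is subcritical.

subcritical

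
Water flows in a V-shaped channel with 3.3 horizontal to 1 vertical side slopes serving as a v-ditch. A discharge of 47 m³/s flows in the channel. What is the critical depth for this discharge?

y_c = 2.11 m

At critical depth, Q² T / (g A³) = 1, i.e. A³/T = Q²/g = 47²/9.81 = 225.2.
At y = 1.52 m: A³/T = 44.18 — too small.
At y = 2.11 m: A³/T = 227.7 — ≈ 225.2.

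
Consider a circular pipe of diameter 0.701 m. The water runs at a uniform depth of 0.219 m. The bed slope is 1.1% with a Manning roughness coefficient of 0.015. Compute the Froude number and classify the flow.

supercritical

For a circular section of diameter D = 0.701 m at depth y = 0.219 m, the central angle is θ = 2 arccos(1 − 2y/D) = 2.372 rad. Then A = (D²/8)(θ − sin θ) = 0.103 m² and P = Dθ/2 = 0.8315 m.
Hydraulic radius R = A/P = 0.103/0.8315 = 0.1239 m.
V = (1/n) R^(2/3) √S = (1/0.015) × 0.1239^(2/3) × √0.011 = 1.737 m/s. Hydraulic depth D_h = A/T = 0.103/0.6498 = 0.1585 m.
Froude number Fr = V/√(g·D_h) = 1.737/√(9.81×0.1585) = 1.39, which is greater than 1, so the flow is supercritical.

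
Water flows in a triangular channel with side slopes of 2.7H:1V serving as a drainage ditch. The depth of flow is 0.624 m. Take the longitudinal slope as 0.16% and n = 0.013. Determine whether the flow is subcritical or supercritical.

For a triangular section with side slope z = 2.7: A = zy² = 2.7×0.624² = 1.051 m²; P = 2y√(1+z²) = 2×0.624×2.879 = 3.593 m.
Hydraulic radius R = A/P = 1.051/3.593 = 0.2926 m.
V = (1/n) R^(2/3) √S = (1/0.013) × 0.2926^(2/3) × √0.0016 = 1.356 m/s. Hydraulic depth D_h = A/T = 1.051/3.37 = 0.312 m.
Froude number Fr = V/√(g·D_h) = 1.356/√(9.81×0.312) = 0.775, which is less than 1, so the flow is subcritical.

subcritical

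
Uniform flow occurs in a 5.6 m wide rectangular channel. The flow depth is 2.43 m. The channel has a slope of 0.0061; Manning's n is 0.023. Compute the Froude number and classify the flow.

subcritical

Flow area A = b·y = 5.6 × 2.43 = 13.61 m². Wetted perimeter P = b + 2y = 5.6 + 2×2.43 = 10.46 m.
Hydraulic radius R = A/P = 13.61/10.46 = 1.301 m.
V = (1/n) R^(2/3) √S = (1/0.023) × 1.301^(2/3) × √0.0061 = 4.047 m/s. Hydraulic depth D_h = A/T = 13.61/5.6 = 2.43 m.
Froude number Fr = V/√(g·D_h) = 4.047/√(9.81×2.43) = 0.829, which is less than 1, so the flow is subcritical.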